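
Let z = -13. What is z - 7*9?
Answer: -76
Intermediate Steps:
z - 7*9 = -13 - 7*9 = -13 - 63 = -76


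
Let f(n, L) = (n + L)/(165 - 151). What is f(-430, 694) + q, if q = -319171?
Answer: -2234065/7 ≈ -3.1915e+5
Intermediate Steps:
f(n, L) = L/14 + n/14 (f(n, L) = (L + n)/14 = (L + n)*(1/14) = L/14 + n/14)
f(-430, 694) + q = ((1/14)*694 + (1/14)*(-430)) - 319171 = (347/7 - 215/7) - 319171 = 132/7 - 319171 = -2234065/7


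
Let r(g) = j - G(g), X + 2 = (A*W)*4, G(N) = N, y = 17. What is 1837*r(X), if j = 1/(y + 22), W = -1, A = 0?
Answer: 145123/39 ≈ 3721.1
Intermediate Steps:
j = 1/39 (j = 1/(17 + 22) = 1/39 ≈ 0.025641)
X = -2 (X = -2 + (0*(-1))*4 = -2 + 0*4 = -2 + 0 = -2)
r(g) = 1/39 - g
1837*r(X) = 1837*(1/39 - 1*(-2)) = 1837*(1/39 + 2) = 1837*(79/39) = 145123/39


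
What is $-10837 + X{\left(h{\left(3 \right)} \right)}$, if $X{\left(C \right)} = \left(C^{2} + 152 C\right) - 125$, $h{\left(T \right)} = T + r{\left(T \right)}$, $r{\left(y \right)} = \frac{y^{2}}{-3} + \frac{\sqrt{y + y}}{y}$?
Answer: $- \frac{32884}{3} + \frac{152 \sqrt{6}}{3} \approx -10837.0$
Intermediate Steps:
$r{\left(y \right)} = - \frac{y^{2}}{3} + \frac{\sqrt{2}}{\sqrt{y}}$ ($r{\left(y \right)} = y^{2} \left(- \frac{1}{3}\right) + \frac{\sqrt{2 y}}{y} = - \frac{y^{2}}{3} + \frac{\sqrt{2} \sqrt{y}}{y} = - \frac{y^{2}}{3} + \frac{\sqrt{2}}{\sqrt{y}}$)
$h{\left(T \right)} = T - \frac{T^{2}}{3} + \frac{\sqrt{2}}{\sqrt{T}}$ ($h{\left(T \right)} = T - \left(\frac{T^{2}}{3} - \frac{\sqrt{2}}{\sqrt{T}}\right) = T - \frac{T^{2}}{3} + \frac{\sqrt{2}}{\sqrt{T}}$)
$X{\left(C \right)} = -125 + C^{2} + 152 C$
$-10837 + X{\left(h{\left(3 \right)} \right)} = -10837 + \left(-125 + \left(3 - \frac{3^{2}}{3} + \frac{\sqrt{2}}{\sqrt{3}}\right)^{2} + 152 \left(3 - \frac{3^{2}}{3} + \frac{\sqrt{2}}{\sqrt{3}}\right)\right) = -10837 + \left(-125 + \left(3 - 3 + \sqrt{2} \frac{\sqrt{3}}{3}\right)^{2} + 152 \left(3 - 3 + \sqrt{2} \frac{\sqrt{3}}{3}\right)\right) = -10837 + \left(-125 + \left(3 - 3 + \frac{\sqrt{6}}{3}\right)^{2} + 152 \left(3 - 3 + \frac{\sqrt{6}}{3}\right)\right) = -10837 + \left(-125 + \left(\frac{\sqrt{6}}{3}\right)^{2} + 152 \frac{\sqrt{6}}{3}\right) = -10837 + \left(-125 + \frac{2}{3} + \frac{152 \sqrt{6}}{3}\right) = -10837 - \left(\frac{373}{3} - \frac{152 \sqrt{6}}{3}\right) = - \frac{32884}{3} + \frac{152 \sqrt{6}}{3}$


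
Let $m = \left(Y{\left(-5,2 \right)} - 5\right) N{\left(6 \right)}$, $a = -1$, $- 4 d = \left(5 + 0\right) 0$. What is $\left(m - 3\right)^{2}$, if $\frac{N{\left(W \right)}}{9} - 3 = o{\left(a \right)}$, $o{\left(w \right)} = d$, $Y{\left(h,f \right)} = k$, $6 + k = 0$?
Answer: $90000$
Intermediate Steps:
$k = -6$ ($k = -6 + 0 = -6$)
$Y{\left(h,f \right)} = -6$
$d = 0$ ($d = - \frac{\left(5 + 0\right) 0}{4} = - \frac{5 \cdot 0}{4} = \left(- \frac{1}{4}\right) 0 = 0$)
$o{\left(w \right)} = 0$
$N{\left(W \right)} = 27$ ($N{\left(W \right)} = 27 + 9 \cdot 0 = 27 + 0 = 27$)
$m = -297$ ($m = \left(-6 - 5\right) 27 = \left(-11\right) 27 = -297$)
$\left(m - 3\right)^{2} = \left(-297 - 3\right)^{2} = \left(-300\right)^{2} = 90000$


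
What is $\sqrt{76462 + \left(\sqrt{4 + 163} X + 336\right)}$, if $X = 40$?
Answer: $\sqrt{76798 + 40 \sqrt{167}} \approx 278.06$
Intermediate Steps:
$\sqrt{76462 + \left(\sqrt{4 + 163} X + 336\right)} = \sqrt{76462 + \left(\sqrt{4 + 163} \cdot 40 + 336\right)} = \sqrt{76462 + \left(\sqrt{167} \cdot 40 + 336\right)} = \sqrt{76462 + \left(40 \sqrt{167} + 336\right)} = \sqrt{76462 + \left(336 + 40 \sqrt{167}\right)} = \sqrt{76798 + 40 \sqrt{167}}$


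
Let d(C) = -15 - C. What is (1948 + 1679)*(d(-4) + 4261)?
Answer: 15414750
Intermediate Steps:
(1948 + 1679)*(d(-4) + 4261) = (1948 + 1679)*((-15 - 1*(-4)) + 4261) = 3627*((-15 + 4) + 4261) = 3627*(-11 + 4261) = 3627*4250 = 15414750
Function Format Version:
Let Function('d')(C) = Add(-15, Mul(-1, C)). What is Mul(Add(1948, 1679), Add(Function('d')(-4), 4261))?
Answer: 15414750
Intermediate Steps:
Mul(Add(1948, 1679), Add(Function('d')(-4), 4261)) = Mul(Add(1948, 1679), Add(Add(-15, Mul(-1, -4)), 4261)) = Mul(3627, Add(Add(-15, 4), 4261)) = Mul(3627, Add(-11, 4261)) = Mul(3627, 4250) = 15414750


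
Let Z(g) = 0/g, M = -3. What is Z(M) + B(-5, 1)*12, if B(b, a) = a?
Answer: 12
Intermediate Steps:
Z(g) = 0
Z(M) + B(-5, 1)*12 = 0 + 1*12 = 0 + 12 = 12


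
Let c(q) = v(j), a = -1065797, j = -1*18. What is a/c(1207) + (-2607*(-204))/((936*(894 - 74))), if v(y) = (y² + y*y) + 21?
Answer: -22712908903/14263080 ≈ -1592.4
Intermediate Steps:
j = -18
v(y) = 21 + 2*y² (v(y) = (y² + y²) + 21 = 2*y² + 21 = 21 + 2*y²)
c(q) = 669 (c(q) = 21 + 2*(-18)² = 21 + 2*324 = 21 + 648 = 669)
a/c(1207) + (-2607*(-204))/((936*(894 - 74))) = -1065797/669 + (-2607*(-204))/((936*(894 - 74))) = -1065797*1/669 + 531828/((936*820)) = -1065797/669 + 531828/767520 = -1065797/669 + 531828*(1/767520) = -1065797/669 + 14773/21320 = -22712908903/14263080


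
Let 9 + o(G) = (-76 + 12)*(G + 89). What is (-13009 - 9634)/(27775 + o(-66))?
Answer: -22643/26294 ≈ -0.86115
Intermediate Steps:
o(G) = -5705 - 64*G (o(G) = -9 + (-76 + 12)*(G + 89) = -9 - 64*(89 + G) = -9 + (-5696 - 64*G) = -5705 - 64*G)
(-13009 - 9634)/(27775 + o(-66)) = (-13009 - 9634)/(27775 + (-5705 - 64*(-66))) = -22643/(27775 + (-5705 + 4224)) = -22643/(27775 - 1481) = -22643/26294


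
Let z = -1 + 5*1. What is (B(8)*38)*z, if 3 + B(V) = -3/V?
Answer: -513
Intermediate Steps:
z = 4 (z = -1 + 5 = 4)
B(V) = -3 - 3/V
(B(8)*38)*z = ((-3 - 3/8)*38)*4 = -27/8*38*4 = -513/4*4 = -513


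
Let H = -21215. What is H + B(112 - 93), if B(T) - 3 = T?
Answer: -21193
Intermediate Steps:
B(T) = 3 + T
H + B(112 - 93) = -21215 + (3 + (112 - 93)) = -21215 + (3 + 19) = -21215 + 22 = -21193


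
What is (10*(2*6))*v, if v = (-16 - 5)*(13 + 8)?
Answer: -52920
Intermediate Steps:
v = -441 (v = -21*21 = -441)
(10*(2*6))*v = (10*(2*6))*(-441) = (10*12)*(-441) = 120*(-441) = -52920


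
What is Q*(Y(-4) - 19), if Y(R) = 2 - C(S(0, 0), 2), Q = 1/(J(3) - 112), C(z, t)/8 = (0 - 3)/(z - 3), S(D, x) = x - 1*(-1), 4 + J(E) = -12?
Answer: 29/128 ≈ 0.22656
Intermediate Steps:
J(E) = -16 (J(E) = -4 - 12 = -16)
S(D, x) = 1 + x (S(D, x) = x + 1 = 1 + x)
C(z, t) = -24/(-3 + z) (C(z, t) = 8*((0 - 3)/(z - 3)) = 8*(-3/(-3 + z)) = -24/(-3 + z))
Q = -1/128 (Q = 1/(-16 - 112) = 1/(-128) = -1/128 ≈ -0.0078125)
Y(R) = -10 (Y(R) = 2 - (-24)/(-3 + (1 + 0)) = 2 - (-24)/(-3 + 1) = 2 - (-24)/(-2) = 2 - (-24)*(-1)/2 = 2 - 1*12 = 2 - 12 = -10)
Q*(Y(-4) - 19) = -(-10 - 19)/128 = -1/128*(-29) = 29/128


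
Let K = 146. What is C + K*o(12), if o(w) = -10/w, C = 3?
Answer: -356/3 ≈ -118.67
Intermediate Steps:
C + K*o(12) = 3 + 146*(-10/12) = 3 + 146*(-10*1/12) = 3 + 146*(-5/6) = 3 - 365/3 = -356/3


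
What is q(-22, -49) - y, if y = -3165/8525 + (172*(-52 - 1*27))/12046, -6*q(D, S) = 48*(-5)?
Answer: 426164929/10269215 ≈ 41.499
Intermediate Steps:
q(D, S) = 40 (q(D, S) = -8*(-5) = -1/6*(-240) = 40)
y = -15396329/10269215 (y = -3165*1/8525 + (172*(-52 - 27))*(1/12046) = -633/1705 + (172*(-79))*(1/12046) = -633/1705 - 13588*1/12046 = -633/1705 - 6794/6023 = -15396329/10269215 ≈ -1.4993)
q(-22, -49) - y = 40 - 1*(-15396329/10269215) = 40 + 15396329/10269215 = 426164929/10269215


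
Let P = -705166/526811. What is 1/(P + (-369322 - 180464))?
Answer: -526811/289634017612 ≈ -1.8189e-6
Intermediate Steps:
P = -705166/526811 ≈ -1.3386
1/(P + (-369322 - 180464)) = 1/(-705166/526811 + (-369322 - 180464)) = 1/(-705166/526811 - 549786) = 1/(-289634017612/526811) = -526811/289634017612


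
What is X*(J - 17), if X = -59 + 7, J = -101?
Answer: 6136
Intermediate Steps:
X = -52
X*(J - 17) = -52*(-101 - 17) = -52*(-118) = 6136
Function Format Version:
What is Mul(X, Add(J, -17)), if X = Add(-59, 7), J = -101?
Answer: 6136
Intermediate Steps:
X = -52
Mul(X, Add(J, -17)) = Mul(-52, Add(-101, -17)) = Mul(-52, -118) = 6136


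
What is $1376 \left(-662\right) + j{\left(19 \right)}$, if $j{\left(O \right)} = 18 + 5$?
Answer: $-910889$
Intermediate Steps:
$j{\left(O \right)} = 23$
$1376 \left(-662\right) + j{\left(19 \right)} = 1376 \left(-662\right) + 23 = -910912 + 23 = -910889$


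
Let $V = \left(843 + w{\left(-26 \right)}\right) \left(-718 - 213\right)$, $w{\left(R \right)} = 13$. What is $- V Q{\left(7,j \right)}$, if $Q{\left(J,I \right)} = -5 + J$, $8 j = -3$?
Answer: $1593872$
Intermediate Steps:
$j = - \frac{3}{8}$ ($j = \frac{1}{8} \left(-3\right) = - \frac{3}{8} \approx -0.375$)
$V = -796936$ ($V = \left(843 + 13\right) \left(-718 - 213\right) = 856 \left(-931\right) = -796936$)
$- V Q{\left(7,j \right)} = - \left(-796936\right) \left(-5 + 7\right) = - \left(-796936\right) 2 = \left(-1\right) \left(-1593872\right) = 1593872$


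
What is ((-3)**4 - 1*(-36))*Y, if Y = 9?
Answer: 1053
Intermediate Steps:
((-3)**4 - 1*(-36))*Y = ((-3)**4 - 1*(-36))*9 = (81 + 36)*9 = 117*9 = 1053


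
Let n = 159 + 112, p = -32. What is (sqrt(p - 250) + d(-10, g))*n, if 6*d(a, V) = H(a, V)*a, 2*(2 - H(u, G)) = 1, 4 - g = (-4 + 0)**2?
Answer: -1355/2 + 271*I*sqrt(282) ≈ -677.5 + 4550.9*I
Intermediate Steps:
g = -12 (g = 4 - (-4 + 0)**2 = 4 - 1*(-4)**2 = 4 - 1*16 = 4 - 16 = -12)
H(u, G) = 3/2 (H(u, G) = 2 - 1/2*1 = 2 - 1/2 = 3/2)
d(a, V) = a/4 (d(a, V) = (3*a/2)/6 = a/4)
n = 271
(sqrt(p - 250) + d(-10, g))*n = (sqrt(-32 - 250) + (1/4)*(-10))*271 = (sqrt(-282) - 5/2)*271 = (I*sqrt(282) - 5/2)*271 = (-5/2 + I*sqrt(282))*271 = -1355/2 + 271*I*sqrt(282)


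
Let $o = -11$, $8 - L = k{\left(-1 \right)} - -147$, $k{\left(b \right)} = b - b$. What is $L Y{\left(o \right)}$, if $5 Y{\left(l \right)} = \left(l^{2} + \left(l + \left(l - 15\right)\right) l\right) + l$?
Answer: $- \frac{71863}{5} \approx -14373.0$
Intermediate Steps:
$k{\left(b \right)} = 0$
$L = -139$ ($L = 8 - \left(0 - -147\right) = 8 - \left(0 + 147\right) = 8 - 147 = -139$)
$Y{\left(l \right)} = \frac{l}{5} + \frac{l^{2}}{5} + \frac{l \left(-15 + 2 l\right)}{5}$ ($Y{\left(l \right)} = \frac{\left(l^{2} + \left(l + \left(l - 15\right)\right) l\right) + l}{5} = \frac{\left(l^{2} + \left(l + \left(-15 + l\right)\right) l\right) + l}{5} = \frac{\left(l^{2} + \left(-15 + 2 l\right) l\right) + l}{5} = \frac{\left(l^{2} + l \left(-15 + 2 l\right)\right) + l}{5} = \frac{l + l^{2} + l \left(-15 + 2 l\right)}{5} = \frac{l}{5} + \frac{l^{2}}{5} + \frac{l \left(-15 + 2 l\right)}{5}$)
$L Y{\left(o \right)} = - 139 \cdot \frac{1}{5} \left(-11\right) \left(-14 + 3 \left(-11\right)\right) = - 139 \cdot \frac{1}{5} \left(-11\right) \left(-14 - 33\right) = - 139 \cdot \frac{1}{5} \left(-11\right) \left(-47\right) = \left(-139\right) \frac{517}{5} = - \frac{71863}{5}$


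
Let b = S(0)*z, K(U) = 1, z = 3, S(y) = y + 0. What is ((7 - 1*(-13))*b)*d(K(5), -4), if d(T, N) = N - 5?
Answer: 0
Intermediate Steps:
S(y) = y
d(T, N) = -5 + N
b = 0 (b = 0*3 = 0)
((7 - 1*(-13))*b)*d(K(5), -4) = ((7 - 1*(-13))*0)*(-5 - 4) = ((7 + 13)*0)*(-9) = (20*0)*(-9) = 0*(-9) = 0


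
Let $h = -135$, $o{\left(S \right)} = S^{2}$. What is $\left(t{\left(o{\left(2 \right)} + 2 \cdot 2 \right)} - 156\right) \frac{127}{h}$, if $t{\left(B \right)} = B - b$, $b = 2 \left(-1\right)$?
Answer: $\frac{18542}{135} \approx 137.35$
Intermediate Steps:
$b = -2$
$t{\left(B \right)} = 2 + B$ ($t{\left(B \right)} = B - -2 = B + 2 = 2 + B$)
$\left(t{\left(o{\left(2 \right)} + 2 \cdot 2 \right)} - 156\right) \frac{127}{h} = \left(\left(2 + \left(2^{2} + 2 \cdot 2\right)\right) - 156\right) \frac{127}{-135} = \left(\left(2 + \left(4 + 4\right)\right) - 156\right) 127 \left(- \frac{1}{135}\right) = \left(\left(2 + 8\right) - 156\right) \left(- \frac{127}{135}\right) = \left(10 - 156\right) \left(- \frac{127}{135}\right) = \left(-146\right) \left(- \frac{127}{135}\right) = \frac{18542}{135}$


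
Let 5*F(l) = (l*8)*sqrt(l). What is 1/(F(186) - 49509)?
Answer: -137525/6762966249 - 2480*sqrt(186)/20288898747 ≈ -2.2002e-5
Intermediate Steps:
F(l) = 8*l**(3/2)/5 (F(l) = ((l*8)*sqrt(l))/5 = ((8*l)*sqrt(l))/5 = (8*l**(3/2))/5 = 8*l**(3/2)/5)
1/(F(186) - 49509) = 1/(8*186**(3/2)/5 - 49509) = 1/(8*(186*sqrt(186))/5 - 49509) = 1/(1488*sqrt(186)/5 - 49509) = 1/(-49509 + 1488*sqrt(186)/5)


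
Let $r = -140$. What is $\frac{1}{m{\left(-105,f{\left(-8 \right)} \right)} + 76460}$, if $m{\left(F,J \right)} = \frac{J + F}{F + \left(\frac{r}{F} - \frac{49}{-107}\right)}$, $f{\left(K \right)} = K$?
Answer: $\frac{33130}{2533156073} \approx 1.3079 \cdot 10^{-5}$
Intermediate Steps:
$m{\left(F,J \right)} = \frac{F + J}{\frac{49}{107} + F - \frac{140}{F}}$ ($m{\left(F,J \right)} = \frac{J + F}{F - \left(- \frac{49}{107} + \frac{140}{F}\right)} = \frac{F + J}{F - \left(- \frac{49}{107} + \frac{140}{F}\right)} = \frac{F + J}{F + \left(- \frac{140}{F} + \frac{49}{107}\right)} = \frac{F + J}{F + \left(\frac{49}{107} - \frac{140}{F}\right)} = \frac{F + J}{\frac{49}{107} + F - \frac{140}{F}}$)
$\frac{1}{m{\left(-105,f{\left(-8 \right)} \right)} + 76460} = \frac{1}{107 \left(-105\right) \frac{1}{-14980 + 49 \left(-105\right) + 107 \left(-105\right)^{2}} \left(-105 - 8\right) + 76460} = \frac{1}{107 \left(-105\right) \frac{1}{-14980 - 5145 + 107 \cdot 11025} \left(-113\right) + 76460} = \frac{1}{107 \left(-105\right) \frac{1}{-14980 - 5145 + 1179675} \left(-113\right) + 76460} = \frac{1}{107 \left(-105\right) \frac{1}{1159550} \left(-113\right) + 76460} = \frac{1}{\frac{36273}{33130} + 76460} = \frac{1}{\frac{2533156073}{33130}} = \frac{33130}{2533156073}$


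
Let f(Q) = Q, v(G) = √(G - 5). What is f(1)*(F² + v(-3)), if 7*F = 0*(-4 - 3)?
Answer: 2*I*√2 ≈ 2.8284*I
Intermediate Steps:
F = 0 (F = (0*(-4 - 3))/7 = (0*(-7))/7 = (⅐)*0 = 0)
v(G) = √(-5 + G)
f(1)*(F² + v(-3)) = 1*(0² + √(-5 - 3)) = 1*(0 + √(-8)) = 1*(0 + 2*I*√2) = 1*(2*I*√2) = 2*I*√2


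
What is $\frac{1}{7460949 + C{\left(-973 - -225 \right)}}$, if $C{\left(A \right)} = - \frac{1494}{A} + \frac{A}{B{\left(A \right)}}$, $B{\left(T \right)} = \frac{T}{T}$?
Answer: $\frac{374}{2790115921} \approx 1.3404 \cdot 10^{-7}$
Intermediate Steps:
$B{\left(T \right)} = 1$
$C{\left(A \right)} = A - \frac{1494}{A}$ ($C{\left(A \right)} = - \frac{1494}{A} + \frac{A}{1} = - \frac{1494}{A} + A 1 = - \frac{1494}{A} + A = A - \frac{1494}{A}$)
$\frac{1}{7460949 + C{\left(-973 - -225 \right)}} = \frac{1}{7460949 - \left(748 + \frac{1494}{-973 - -225}\right)} = \frac{1}{7460949 + \left(\left(-973 + 225\right) - \frac{1494}{-973 + 225}\right)} = \frac{1}{7460949 - \left(748 + \frac{1494}{-748}\right)} = \frac{1}{7460949 - \frac{279005}{374}} = \frac{1}{\frac{2790115921}{374}} = \frac{374}{2790115921}$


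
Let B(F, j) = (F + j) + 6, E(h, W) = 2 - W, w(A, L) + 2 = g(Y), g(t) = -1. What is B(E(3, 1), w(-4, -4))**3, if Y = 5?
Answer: 64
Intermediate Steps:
w(A, L) = -3 (w(A, L) = -2 - 1 = -3)
B(F, j) = 6 + F + j
B(E(3, 1), w(-4, -4))**3 = (6 + (2 - 1*1) - 3)**3 = (6 + (2 - 1) - 3)**3 = (6 + 1 - 3)**3 = 4**3 = 64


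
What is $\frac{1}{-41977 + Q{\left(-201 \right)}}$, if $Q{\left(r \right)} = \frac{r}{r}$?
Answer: $- \frac{1}{41976} \approx -2.3823 \cdot 10^{-5}$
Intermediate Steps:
$Q{\left(r \right)} = 1$
$\frac{1}{-41977 + Q{\left(-201 \right)}} = \frac{1}{-41977 + 1} = \frac{1}{-41976} = - \frac{1}{41976}$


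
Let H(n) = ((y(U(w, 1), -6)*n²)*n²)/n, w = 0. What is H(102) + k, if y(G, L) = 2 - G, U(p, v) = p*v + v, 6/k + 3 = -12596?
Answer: 13370159586/12599 ≈ 1.0612e+6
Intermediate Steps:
k = -6/12599 (k = 6/(-3 - 12596) = 6/(-12599) = 6*(-1/12599) = -6/12599 ≈ -0.00047623)
U(p, v) = v + p*v
H(n) = n³ (H(n) = (((2 - (1 + 0))*n²)*n²)/n = (((2 - 1)*n²)*n²)/n = ((1*n²)*n²)/n = (n²*n²)/n = n⁴/n = n³)
H(102) + k = 102³ - 6/12599 = 1061208 - 6/12599 = 13370159586/12599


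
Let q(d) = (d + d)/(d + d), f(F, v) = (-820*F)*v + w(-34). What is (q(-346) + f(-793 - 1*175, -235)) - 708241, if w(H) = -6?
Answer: -187241846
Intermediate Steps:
f(F, v) = -6 - 820*F*v (f(F, v) = (-820*F)*v - 6 = -820*F*v - 6 = -6 - 820*F*v)
q(d) = 1 (q(d) = (2*d)/((2*d)) = (2*d)*(1/(2*d)) = 1)
(q(-346) + f(-793 - 1*175, -235)) - 708241 = (1 + (-6 - 820*(-793 - 1*175)*(-235))) - 708241 = (1 + (-6 - 820*(-793 - 175)*(-235))) - 708241 = (1 + (-6 - 820*(-968)*(-235))) - 708241 = (1 + (-6 - 186533600)) - 708241 = (1 - 186533606) - 708241 = -186533605 - 708241 = -187241846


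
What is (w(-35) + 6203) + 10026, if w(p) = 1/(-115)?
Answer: 1866334/115 ≈ 16229.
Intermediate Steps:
w(p) = -1/115
(w(-35) + 6203) + 10026 = (-1/115 + 6203) + 10026 = 713344/115 + 10026 = 1866334/115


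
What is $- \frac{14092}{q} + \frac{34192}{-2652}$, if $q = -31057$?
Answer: $- \frac{19702480}{1583907} \approx -12.439$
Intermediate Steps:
$- \frac{14092}{q} + \frac{34192}{-2652} = - \frac{14092}{-31057} + \frac{34192}{-2652} = \left(-14092\right) \left(- \frac{1}{31057}\right) + 34192 \left(- \frac{1}{2652}\right) = \frac{1084}{2389} - \frac{8548}{663} = - \frac{19702480}{1583907}$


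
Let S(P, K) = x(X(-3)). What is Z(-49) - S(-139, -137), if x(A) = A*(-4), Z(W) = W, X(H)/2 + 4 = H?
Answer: -105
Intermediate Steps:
X(H) = -8 + 2*H
x(A) = -4*A
S(P, K) = 56 (S(P, K) = -4*(-8 + 2*(-3)) = -4*(-8 - 6) = -4*(-14) = 56)
Z(-49) - S(-139, -137) = -49 - 1*56 = -49 - 56 = -105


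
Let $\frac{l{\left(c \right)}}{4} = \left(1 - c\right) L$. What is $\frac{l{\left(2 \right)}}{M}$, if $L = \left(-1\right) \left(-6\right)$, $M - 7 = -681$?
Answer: $\frac{12}{337} \approx 0.035608$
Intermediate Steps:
$M = -674$ ($M = 7 - 681 = -674$)
$L = 6$
$l{\left(c \right)} = 24 - 24 c$ ($l{\left(c \right)} = 4 \left(1 - c\right) 6 = 4 \left(6 - 6 c\right) = 24 - 24 c$)
$\frac{l{\left(2 \right)}}{M} = \frac{24 - 48}{-674} = \left(24 - 48\right) \left(- \frac{1}{674}\right) = \left(-24\right) \left(- \frac{1}{674}\right) = \frac{12}{337}$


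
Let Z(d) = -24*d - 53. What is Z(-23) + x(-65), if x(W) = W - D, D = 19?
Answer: 415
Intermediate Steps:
Z(d) = -53 - 24*d
x(W) = -19 + W (x(W) = W - 1*19 = W - 19 = -19 + W)
Z(-23) + x(-65) = (-53 - 24*(-23)) + (-19 - 65) = (-53 + 552) - 84 = 499 - 84 = 415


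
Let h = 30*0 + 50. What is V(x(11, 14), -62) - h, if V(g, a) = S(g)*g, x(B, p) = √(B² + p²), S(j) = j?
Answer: 267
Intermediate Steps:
h = 50 (h = 0 + 50 = 50)
V(g, a) = g² (V(g, a) = g*g = g²)
V(x(11, 14), -62) - h = (√(11² + 14²))² - 1*50 = (√(121 + 196))² - 50 = (√317)² - 50 = 317 - 50 = 267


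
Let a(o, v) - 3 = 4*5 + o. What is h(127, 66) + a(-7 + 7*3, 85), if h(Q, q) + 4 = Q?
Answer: 160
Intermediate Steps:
h(Q, q) = -4 + Q
a(o, v) = 23 + o (a(o, v) = 3 + (4*5 + o) = 3 + (20 + o) = 23 + o)
h(127, 66) + a(-7 + 7*3, 85) = (-4 + 127) + (23 + (-7 + 7*3)) = 123 + (23 + (-7 + 21)) = 123 + (23 + 14) = 123 + 37 = 160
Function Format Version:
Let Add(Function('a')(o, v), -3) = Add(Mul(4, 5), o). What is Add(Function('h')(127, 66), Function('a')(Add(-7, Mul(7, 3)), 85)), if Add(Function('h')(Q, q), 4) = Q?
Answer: 160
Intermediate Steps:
Function('h')(Q, q) = Add(-4, Q)
Function('a')(o, v) = Add(23, o) (Function('a')(o, v) = Add(3, Add(Mul(4, 5), o)) = Add(3, Add(20, o)) = Add(23, o))
Add(Function('h')(127, 66), Function('a')(Add(-7, Mul(7, 3)), 85)) = Add(Add(-4, 127), Add(23, Add(-7, Mul(7, 3)))) = Add(123, Add(23, Add(-7, 21))) = Add(123, Add(23, 14)) = Add(123, 37) = 160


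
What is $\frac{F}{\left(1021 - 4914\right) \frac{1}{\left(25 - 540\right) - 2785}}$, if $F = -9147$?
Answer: $- \frac{30185100}{3893} \approx -7753.7$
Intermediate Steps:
$\frac{F}{\left(1021 - 4914\right) \frac{1}{\left(25 - 540\right) - 2785}} = - \frac{9147}{\left(1021 - 4914\right) \frac{1}{\left(25 - 540\right) - 2785}} = - \frac{9147}{\left(-3893\right) \frac{1}{\left(25 - 540\right) - 2785}} = - \frac{9147}{\left(-3893\right) \frac{1}{-515 - 2785}} = - \frac{9147}{\left(-3893\right) \frac{1}{-3300}} = - \frac{9147}{\left(-3893\right) \left(- \frac{1}{3300}\right)} = - \frac{9147}{\frac{3893}{3300}} = \left(-9147\right) \frac{3300}{3893} = - \frac{30185100}{3893}$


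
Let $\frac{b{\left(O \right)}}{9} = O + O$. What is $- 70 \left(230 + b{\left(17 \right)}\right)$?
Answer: $-37520$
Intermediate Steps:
$b{\left(O \right)} = 18 O$ ($b{\left(O \right)} = 9 \left(O + O\right) = 9 \cdot 2 O = 18 O$)
$- 70 \left(230 + b{\left(17 \right)}\right) = - 70 \left(230 + 18 \cdot 17\right) = - 70 \left(230 + 306\right) = \left(-70\right) 536 = -37520$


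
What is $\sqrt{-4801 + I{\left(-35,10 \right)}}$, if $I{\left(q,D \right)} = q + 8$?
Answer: $2 i \sqrt{1207} \approx 69.484 i$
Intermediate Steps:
$I{\left(q,D \right)} = 8 + q$
$\sqrt{-4801 + I{\left(-35,10 \right)}} = \sqrt{-4801 + \left(8 - 35\right)} = \sqrt{-4801 - 27} = \sqrt{-4828} = 2 i \sqrt{1207}$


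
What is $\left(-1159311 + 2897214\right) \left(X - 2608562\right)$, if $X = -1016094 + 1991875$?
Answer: $-2837614998243$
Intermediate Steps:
$X = 975781$
$\left(-1159311 + 2897214\right) \left(X - 2608562\right) = \left(-1159311 + 2897214\right) \left(975781 - 2608562\right) = 1737903 \left(-1632781\right) = -2837614998243$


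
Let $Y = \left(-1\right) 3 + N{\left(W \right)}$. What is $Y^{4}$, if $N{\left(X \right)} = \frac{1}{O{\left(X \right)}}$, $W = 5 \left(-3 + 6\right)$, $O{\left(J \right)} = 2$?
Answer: $\frac{625}{16} \approx 39.063$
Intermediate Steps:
$W = 15$ ($W = 5 \cdot 3 = 15$)
$N{\left(X \right)} = \frac{1}{2}$
$Y = - \frac{5}{2}$ ($Y = \left(-1\right) 3 + \frac{1}{2} = -3 + \frac{1}{2} = - \frac{5}{2} \approx -2.5$)
$Y^{4} = \left(- \frac{5}{2}\right)^{4} = \frac{625}{16}$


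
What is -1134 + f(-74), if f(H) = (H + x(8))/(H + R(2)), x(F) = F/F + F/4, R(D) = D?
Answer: -81577/72 ≈ -1133.0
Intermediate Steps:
x(F) = 1 + F/4 (x(F) = 1 + F*(¼) = 1 + F/4)
f(H) = (3 + H)/(2 + H) (f(H) = (H + (1 + (¼)*8))/(H + 2) = (H + (1 + 2))/(2 + H) = (H + 3)/(2 + H) = (3 + H)/(2 + H))
-1134 + f(-74) = -1134 + (3 - 74)/(2 - 74) = -1134 - 71/(-72) = -1134 - 1/72*(-71) = -1134 + 71/72 = -81577/72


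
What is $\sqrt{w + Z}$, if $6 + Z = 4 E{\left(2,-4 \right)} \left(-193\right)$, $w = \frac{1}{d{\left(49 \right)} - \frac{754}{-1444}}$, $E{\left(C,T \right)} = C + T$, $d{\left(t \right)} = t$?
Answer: $\frac{2 \sqrt{491558953390}}{35755} \approx 39.218$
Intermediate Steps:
$w = \frac{722}{35755}$ ($w = \frac{1}{49 - \frac{754}{-1444}} = \frac{1}{49 - - \frac{377}{722}} = \frac{1}{49 + \frac{377}{722}} = \frac{1}{\frac{35755}{722}} = \frac{722}{35755} \approx 0.020193$)
$Z = 1538$ ($Z = -6 + 4 \left(2 - 4\right) \left(-193\right) = -6 + 4 \left(-2\right) \left(-193\right) = -6 - -1544 = -6 + 1544 = 1538$)
$\sqrt{w + Z} = \sqrt{\frac{722}{35755} + 1538} = \sqrt{\frac{54991912}{35755}} = \frac{2 \sqrt{491558953390}}{35755}$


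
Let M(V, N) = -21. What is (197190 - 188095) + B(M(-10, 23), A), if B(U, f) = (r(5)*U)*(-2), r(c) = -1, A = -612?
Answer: 9053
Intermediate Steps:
B(U, f) = 2*U (B(U, f) = -U*(-2) = 2*U)
(197190 - 188095) + B(M(-10, 23), A) = (197190 - 188095) + 2*(-21) = 9095 - 42 = 9053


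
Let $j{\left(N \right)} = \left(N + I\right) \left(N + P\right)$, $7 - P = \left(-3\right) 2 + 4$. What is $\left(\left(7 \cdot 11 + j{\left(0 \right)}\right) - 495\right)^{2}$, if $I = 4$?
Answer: $145924$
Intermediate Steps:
$P = 9$ ($P = 7 - \left(\left(-3\right) 2 + 4\right) = 7 - \left(-6 + 4\right) = 7 - -2 = 7 + 2 = 9$)
$j{\left(N \right)} = \left(4 + N\right) \left(9 + N\right)$ ($j{\left(N \right)} = \left(N + 4\right) \left(N + 9\right) = \left(4 + N\right) \left(9 + N\right)$)
$\left(\left(7 \cdot 11 + j{\left(0 \right)}\right) - 495\right)^{2} = \left(\left(7 \cdot 11 + \left(36 + 0^{2} + 13 \cdot 0\right)\right) - 495\right)^{2} = \left(\left(77 + \left(36 + 0 + 0\right)\right) - 495\right)^{2} = \left(\left(77 + 36\right) - 495\right)^{2} = \left(113 - 495\right)^{2} = \left(-382\right)^{2} = 145924$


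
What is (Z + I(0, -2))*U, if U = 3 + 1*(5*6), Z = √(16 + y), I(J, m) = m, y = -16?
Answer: -66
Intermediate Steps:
Z = 0 (Z = √(16 - 16) = √0 = 0)
U = 33 (U = 3 + 1*30 = 3 + 30 = 33)
(Z + I(0, -2))*U = (0 - 2)*33 = -2*33 = -66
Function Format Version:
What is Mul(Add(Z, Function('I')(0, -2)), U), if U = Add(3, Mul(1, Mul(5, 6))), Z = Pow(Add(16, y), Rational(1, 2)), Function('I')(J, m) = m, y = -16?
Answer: -66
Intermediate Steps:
Z = 0 (Z = Pow(Add(16, -16), Rational(1, 2)) = Pow(0, Rational(1, 2)) = 0)
U = 33 (U = Add(3, Mul(1, 30)) = Add(3, 30) = 33)
Mul(Add(Z, Function('I')(0, -2)), U) = Mul(Add(0, -2), 33) = Mul(-2, 33) = -66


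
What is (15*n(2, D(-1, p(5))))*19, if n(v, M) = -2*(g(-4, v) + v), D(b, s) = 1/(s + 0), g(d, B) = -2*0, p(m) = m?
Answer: -1140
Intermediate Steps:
g(d, B) = 0
D(b, s) = 1/s
n(v, M) = -2*v (n(v, M) = -2*(0 + v) = -2*v)
(15*n(2, D(-1, p(5))))*19 = (15*(-2*2))*19 = (15*(-4))*19 = -60*19 = -1140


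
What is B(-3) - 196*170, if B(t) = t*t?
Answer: -33311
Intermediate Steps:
B(t) = t**2
B(-3) - 196*170 = (-3)**2 - 196*170 = 9 - 33320 = -33311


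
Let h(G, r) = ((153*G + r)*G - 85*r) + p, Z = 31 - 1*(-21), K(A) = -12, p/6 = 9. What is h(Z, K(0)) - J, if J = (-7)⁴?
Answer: 411761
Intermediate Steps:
p = 54 (p = 6*9 = 54)
Z = 52 (Z = 31 + 21 = 52)
h(G, r) = 54 - 85*r + G*(r + 153*G) (h(G, r) = ((153*G + r)*G - 85*r) + 54 = ((r + 153*G)*G - 85*r) + 54 = (G*(r + 153*G) - 85*r) + 54 = (-85*r + G*(r + 153*G)) + 54 = 54 - 85*r + G*(r + 153*G))
J = 2401
h(Z, K(0)) - J = (54 - 85*(-12) + 153*52² + 52*(-12)) - 1*2401 = (54 + 1020 + 153*2704 - 624) - 2401 = (54 + 1020 + 413712 - 624) - 2401 = 414162 - 2401 = 411761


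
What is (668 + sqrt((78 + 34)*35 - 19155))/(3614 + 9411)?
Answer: 668/13025 + I*sqrt(15235)/13025 ≈ 0.051286 + 0.0094764*I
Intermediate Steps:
(668 + sqrt((78 + 34)*35 - 19155))/(3614 + 9411) = (668 + sqrt(112*35 - 19155))/13025 = (668 + sqrt(3920 - 19155))*(1/13025) = (668 + sqrt(-15235))*(1/13025) = (668 + I*sqrt(15235))*(1/13025) = 668/13025 + I*sqrt(15235)/13025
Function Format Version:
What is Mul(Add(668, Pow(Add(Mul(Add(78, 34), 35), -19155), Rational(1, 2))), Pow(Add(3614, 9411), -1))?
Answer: Add(Rational(668, 13025), Mul(Rational(1, 13025), I, Pow(15235, Rational(1, 2)))) ≈ Add(0.051286, Mul(0.0094764, I))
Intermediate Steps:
Mul(Add(668, Pow(Add(Mul(Add(78, 34), 35), -19155), Rational(1, 2))), Pow(Add(3614, 9411), -1)) = Mul(Add(668, Pow(Add(Mul(112, 35), -19155), Rational(1, 2))), Pow(13025, -1)) = Mul(Add(668, Pow(Add(3920, -19155), Rational(1, 2))), Rational(1, 13025)) = Mul(Add(668, Pow(-15235, Rational(1, 2))), Rational(1, 13025)) = Mul(Add(668, Mul(I, Pow(15235, Rational(1, 2)))), Rational(1, 13025)) = Add(Rational(668, 13025), Mul(Rational(1, 13025), I, Pow(15235, Rational(1, 2))))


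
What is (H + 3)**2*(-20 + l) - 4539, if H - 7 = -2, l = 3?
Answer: -5627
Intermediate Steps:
H = 5 (H = 7 - 2 = 5)
(H + 3)**2*(-20 + l) - 4539 = (5 + 3)**2*(-20 + 3) - 4539 = 8**2*(-17) - 4539 = 64*(-17) - 4539 = -1088 - 4539 = -5627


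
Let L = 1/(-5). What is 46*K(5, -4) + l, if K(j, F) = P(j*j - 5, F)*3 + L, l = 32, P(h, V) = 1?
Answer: 804/5 ≈ 160.80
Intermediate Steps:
L = -⅕ ≈ -0.20000
K(j, F) = 14/5 (K(j, F) = 1*3 - ⅕ = 3 - ⅕ = 14/5)
46*K(5, -4) + l = 46*(14/5) + 32 = 644/5 + 32 = 804/5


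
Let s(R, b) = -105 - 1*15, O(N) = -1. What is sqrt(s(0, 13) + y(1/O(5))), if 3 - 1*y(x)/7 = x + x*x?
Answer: 3*I*sqrt(11) ≈ 9.9499*I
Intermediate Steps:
s(R, b) = -120 (s(R, b) = -105 - 15 = -120)
y(x) = 21 - 7*x - 7*x**2 (y(x) = 21 - 7*(x + x*x) = 21 - 7*(x + x**2) = 21 + (-7*x - 7*x**2) = 21 - 7*x - 7*x**2)
sqrt(s(0, 13) + y(1/O(5))) = sqrt(-120 + (21 - 7/(-1) - 7*(1/(-1))**2)) = sqrt(-120 + (21 - 7*(-1) - 7*(-1)**2)) = sqrt(-120 + (21 + 7 - 7*1)) = sqrt(-120 + (21 + 7 - 7)) = sqrt(-120 + 21) = sqrt(-99) = 3*I*sqrt(11)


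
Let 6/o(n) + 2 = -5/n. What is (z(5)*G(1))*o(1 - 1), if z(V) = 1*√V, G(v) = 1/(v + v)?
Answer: 0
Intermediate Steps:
o(n) = 6/(-2 - 5/n)
G(v) = 1/(2*v)
z(V) = √V
(z(5)*G(1))*o(1 - 1) = (√5*((½)/1))*(-6*(1 - 1)/(5 + 2*(1 - 1))) = (√5*((½)*1))*(-6*0/(5 + 2*0)) = (√5*(½))*(-6*0/(5 + 0)) = (√5/2)*(-6*0/5) = (√5/2)*(-6*0*⅕) = (√5/2)*0 = 0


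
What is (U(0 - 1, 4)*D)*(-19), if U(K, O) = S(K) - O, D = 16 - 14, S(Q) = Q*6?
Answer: 380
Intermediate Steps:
S(Q) = 6*Q
D = 2
U(K, O) = -O + 6*K (U(K, O) = 6*K - O = -O + 6*K)
(U(0 - 1, 4)*D)*(-19) = ((-1*4 + 6*(0 - 1))*2)*(-19) = ((-4 + 6*(-1))*2)*(-19) = ((-4 - 6)*2)*(-19) = -10*2*(-19) = -20*(-19) = 380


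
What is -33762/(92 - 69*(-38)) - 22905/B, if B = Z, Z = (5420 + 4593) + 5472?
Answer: -58496874/4202629 ≈ -13.919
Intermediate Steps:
Z = 15485 (Z = 10013 + 5472 = 15485)
B = 15485
-33762/(92 - 69*(-38)) - 22905/B = -33762/(92 - 69*(-38)) - 22905/15485 = -33762/(92 + 2622) - 22905*1/15485 = -33762/2714 - 4581/3097 = -33762*1/2714 - 4581/3097 = -16881/1357 - 4581/3097 = -58496874/4202629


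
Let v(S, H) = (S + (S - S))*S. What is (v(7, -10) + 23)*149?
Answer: 10728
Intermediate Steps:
v(S, H) = S² (v(S, H) = (S + 0)*S = S*S = S²)
(v(7, -10) + 23)*149 = (7² + 23)*149 = (49 + 23)*149 = 72*149 = 10728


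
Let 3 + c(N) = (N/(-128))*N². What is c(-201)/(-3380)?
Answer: -8120217/432640 ≈ -18.769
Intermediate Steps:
c(N) = -3 - N³/128 (c(N) = -3 + (N/(-128))*N² = -3 + (N*(-1/128))*N² = -3 + (-N/128)*N² = -3 - N³/128)
c(-201)/(-3380) = (-3 - 1/128*(-201)³)/(-3380) = (-3 - 1/128*(-8120601))*(-1/3380) = (-3 + 8120601/128)*(-1/3380) = (8120217/128)*(-1/3380) = -8120217/432640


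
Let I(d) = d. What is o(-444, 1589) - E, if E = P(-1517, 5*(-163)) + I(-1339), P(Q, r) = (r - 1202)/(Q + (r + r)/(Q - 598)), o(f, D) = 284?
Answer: 1040082204/641365 ≈ 1621.7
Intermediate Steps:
P(Q, r) = (-1202 + r)/(Q + 2*r/(-598 + Q)) (P(Q, r) = (-1202 + r)/(Q + (2*r)/(-598 + Q)) = (-1202 + r)/(Q + 2*r/(-598 + Q)))
E = -857934544/641365 (E = (718796 - 1202*(-1517) - 2990*(-163) - 7585*(-163))/((-1517)² - 598*(-1517) + 2*(5*(-163))) - 1339 = (718796 + 1823434 - 598*(-815) - 1517*(-815))/(2301289 + 907166 + 2*(-815)) - 1339 = (718796 + 1823434 + 487370 + 1236355)/(2301289 + 907166 - 1630) - 1339 = 4265955/3206825 - 1339 = (1/3206825)*4265955 - 1339 = 853191/641365 - 1339 = -857934544/641365 ≈ -1337.7)
o(-444, 1589) - E = 284 - 1*(-857934544/641365) = 284 + 857934544/641365 = 1040082204/641365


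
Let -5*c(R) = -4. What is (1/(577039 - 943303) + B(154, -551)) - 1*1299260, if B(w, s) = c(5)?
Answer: -2379359358149/1831320 ≈ -1.2993e+6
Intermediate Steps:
c(R) = ⅘ (c(R) = -⅕*(-4) = ⅘)
B(w, s) = ⅘
(1/(577039 - 943303) + B(154, -551)) - 1*1299260 = (1/(577039 - 943303) + ⅘) - 1*1299260 = (1/(-366264) + ⅘) - 1299260 = (-1/366264 + ⅘) - 1299260 = 1465051/1831320 - 1299260 = -2379359358149/1831320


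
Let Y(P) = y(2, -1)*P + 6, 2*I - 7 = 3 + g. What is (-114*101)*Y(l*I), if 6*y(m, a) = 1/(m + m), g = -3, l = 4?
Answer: -151601/2 ≈ -75801.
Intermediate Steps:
y(m, a) = 1/(12*m) (y(m, a) = 1/(6*(m + m)) = 1/(6*((2*m))) = (1/(2*m))/6 = 1/(12*m))
I = 7/2 (I = 7/2 + (3 - 3)/2 = 7/2 + (½)*0 = 7/2 + 0 = 7/2 ≈ 3.5000)
Y(P) = 6 + P/24 (Y(P) = ((1/12)/2)*P + 6 = ((1/12)*(½))*P + 6 = P/24 + 6 = 6 + P/24)
(-114*101)*Y(l*I) = (-114*101)*(6 + (4*(7/2))/24) = -11514*(6 + (1/24)*14) = -11514*(6 + 7/12) = -11514*79/12 = -151601/2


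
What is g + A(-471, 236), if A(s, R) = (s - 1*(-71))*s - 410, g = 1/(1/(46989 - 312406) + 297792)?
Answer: 14858552751116787/79039059263 ≈ 1.8799e+5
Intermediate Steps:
g = 265417/79039059263 (g = 1/(1/(-265417) + 297792) = 1/(-1/265417 + 297792) = 1/(79039059263/265417) = 265417/79039059263 ≈ 3.3580e-6)
A(s, R) = -410 + s*(71 + s) (A(s, R) = (s + 71)*s - 410 = (71 + s)*s - 410 = s*(71 + s) - 410 = -410 + s*(71 + s))
g + A(-471, 236) = 265417/79039059263 + (-410 + (-471)**2 + 71*(-471)) = 265417/79039059263 + (-410 + 221841 - 33441) = 265417/79039059263 + 187990 = 14858552751116787/79039059263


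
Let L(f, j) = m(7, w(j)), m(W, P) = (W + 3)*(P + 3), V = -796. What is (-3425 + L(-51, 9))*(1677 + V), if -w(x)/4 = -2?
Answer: -2920515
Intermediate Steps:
w(x) = 8 (w(x) = -4*(-2) = 8)
m(W, P) = (3 + P)*(3 + W) (m(W, P) = (3 + W)*(3 + P) = (3 + P)*(3 + W))
L(f, j) = 110 (L(f, j) = 9 + 3*8 + 3*7 + 8*7 = 9 + 24 + 21 + 56 = 110)
(-3425 + L(-51, 9))*(1677 + V) = (-3425 + 110)*(1677 - 796) = -3315*881 = -2920515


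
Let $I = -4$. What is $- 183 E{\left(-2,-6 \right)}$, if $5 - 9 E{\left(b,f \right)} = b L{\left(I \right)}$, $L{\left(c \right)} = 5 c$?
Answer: $\frac{2135}{3} \approx 711.67$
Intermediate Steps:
$E{\left(b,f \right)} = \frac{5}{9} + \frac{20 b}{9}$ ($E{\left(b,f \right)} = \frac{5}{9} - \frac{b 5 \left(-4\right)}{9} = \frac{5}{9} - \frac{b \left(-20\right)}{9} = \frac{5}{9} - \frac{\left(-20\right) b}{9} = \frac{5}{9} + \frac{20 b}{9}$)
$- 183 E{\left(-2,-6 \right)} = - 183 \left(\frac{5}{9} + \frac{20}{9} \left(-2\right)\right) = - 183 \left(\frac{5}{9} - \frac{40}{9}\right) = \left(-183\right) \left(- \frac{35}{9}\right) = \frac{2135}{3}$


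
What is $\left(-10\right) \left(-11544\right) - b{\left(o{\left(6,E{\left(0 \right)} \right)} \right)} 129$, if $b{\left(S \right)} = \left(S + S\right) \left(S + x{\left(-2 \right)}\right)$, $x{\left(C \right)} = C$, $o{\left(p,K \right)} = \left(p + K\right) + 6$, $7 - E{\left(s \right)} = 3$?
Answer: $57648$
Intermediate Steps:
$E{\left(s \right)} = 4$ ($E{\left(s \right)} = 7 - 3 = 4$)
$o{\left(p,K \right)} = 6 + K + p$ ($o{\left(p,K \right)} = \left(K + p\right) + 6 = 6 + K + p$)
$b{\left(S \right)} = 2 S \left(-2 + S\right)$ ($b{\left(S \right)} = \left(S + S\right) \left(S - 2\right) = 2 S \left(-2 + S\right)$)
$\left(-10\right) \left(-11544\right) - b{\left(o{\left(6,E{\left(0 \right)} \right)} \right)} 129 = \left(-10\right) \left(-11544\right) - 2 \left(6 + 4 + 6\right) \left(-2 + \left(6 + 4 + 6\right)\right) 129 = 115440 - 2 \cdot 16 \left(-2 + 16\right) 129 = 115440 - 2 \cdot 16 \cdot 14 \cdot 129 = 115440 - 448 \cdot 129 = 115440 - 57792 = 57648$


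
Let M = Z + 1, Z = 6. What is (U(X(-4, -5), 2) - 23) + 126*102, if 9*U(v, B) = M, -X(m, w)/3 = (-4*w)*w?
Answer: 115468/9 ≈ 12830.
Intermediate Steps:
X(m, w) = 12*w² (X(m, w) = -3*(-4*w)*w = -(-12)*w² = 12*w²)
M = 7 (M = 6 + 1 = 7)
U(v, B) = 7/9 (U(v, B) = (⅑)*7 = 7/9)
(U(X(-4, -5), 2) - 23) + 126*102 = (7/9 - 23) + 126*102 = -200/9 + 12852 = 115468/9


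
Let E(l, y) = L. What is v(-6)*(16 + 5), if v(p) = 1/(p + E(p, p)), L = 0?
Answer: -7/2 ≈ -3.5000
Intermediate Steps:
E(l, y) = 0
v(p) = 1/p (v(p) = 1/(p + 0) = 1/p)
v(-6)*(16 + 5) = (16 + 5)/(-6) = -⅙*21 = -7/2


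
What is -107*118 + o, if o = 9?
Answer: -12617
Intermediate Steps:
-107*118 + o = -107*118 + 9 = -12626 + 9 = -12617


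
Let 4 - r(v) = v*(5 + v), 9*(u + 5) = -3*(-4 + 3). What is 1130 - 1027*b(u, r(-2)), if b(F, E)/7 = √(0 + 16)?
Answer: -27626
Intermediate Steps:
u = -14/3 (u = -5 + (-3*(-4 + 3))/9 = -5 + (-3*(-1))/9 = -5 + (⅑)*3 = -5 + ⅓ = -14/3 ≈ -4.6667)
r(v) = 4 - v*(5 + v)
b(F, E) = 28 (b(F, E) = 7*√(0 + 16) = 7*√16 = 7*4 = 28)
1130 - 1027*b(u, r(-2)) = 1130 - 1027*28 = 1130 - 28756 = -27626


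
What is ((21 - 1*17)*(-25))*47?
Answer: -4700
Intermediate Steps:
((21 - 1*17)*(-25))*47 = ((21 - 17)*(-25))*47 = (4*(-25))*47 = -100*47 = -4700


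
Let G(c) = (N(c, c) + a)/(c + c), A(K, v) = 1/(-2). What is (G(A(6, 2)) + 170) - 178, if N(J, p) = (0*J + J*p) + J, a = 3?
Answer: -43/4 ≈ -10.750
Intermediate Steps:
N(J, p) = J + J*p (N(J, p) = (0 + J*p) + J = J*p + J = J + J*p)
A(K, v) = -1/2
G(c) = (3 + c*(1 + c))/(2*c) (G(c) = (c*(1 + c) + 3)/(c + c) = (3 + c*(1 + c))/((2*c)) = (3 + c*(1 + c))*(1/(2*c)) = (3 + c*(1 + c))/(2*c))
(G(A(6, 2)) + 170) - 178 = ((3 - (1 - 1/2)/2)/(2*(-1/2)) + 170) - 178 = ((1/2)*(-2)*(3 - 1/2*1/2) + 170) - 178 = ((1/2)*(-2)*(3 - 1/4) + 170) - 178 = ((1/2)*(-2)*(11/4) + 170) - 178 = (-11/4 + 170) - 178 = 669/4 - 178 = -43/4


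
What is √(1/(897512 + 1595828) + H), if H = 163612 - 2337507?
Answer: I*√3378637367728642165/1246670 ≈ 1474.4*I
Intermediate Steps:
H = -2173895
√(1/(897512 + 1595828) + H) = √(1/(897512 + 1595828) - 2173895) = √(1/2493340 - 2173895) = √(-5420259359299/2493340) = I*√3378637367728642165/1246670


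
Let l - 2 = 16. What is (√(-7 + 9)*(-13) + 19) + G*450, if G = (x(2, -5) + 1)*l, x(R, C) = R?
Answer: 24319 - 13*√2 ≈ 24301.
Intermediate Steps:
l = 18 (l = 2 + 16 = 18)
G = 54 (G = (2 + 1)*18 = 3*18 = 54)
(√(-7 + 9)*(-13) + 19) + G*450 = (√(-7 + 9)*(-13) + 19) + 54*450 = (√2*(-13) + 19) + 24300 = (-13*√2 + 19) + 24300 = (19 - 13*√2) + 24300 = 24319 - 13*√2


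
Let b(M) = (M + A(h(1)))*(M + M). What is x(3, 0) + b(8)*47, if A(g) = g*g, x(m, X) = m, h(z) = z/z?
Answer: 6771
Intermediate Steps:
h(z) = 1
A(g) = g²
b(M) = 2*M*(1 + M) (b(M) = (M + 1²)*(M + M) = (M + 1)*(2*M) = (1 + M)*(2*M) = 2*M*(1 + M))
x(3, 0) + b(8)*47 = 3 + (2*8*(1 + 8))*47 = 3 + (2*8*9)*47 = 3 + 144*47 = 3 + 6768 = 6771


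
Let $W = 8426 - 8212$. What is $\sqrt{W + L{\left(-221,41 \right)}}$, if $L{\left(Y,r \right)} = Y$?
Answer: $i \sqrt{7} \approx 2.6458 i$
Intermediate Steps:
$W = 214$
$\sqrt{W + L{\left(-221,41 \right)}} = \sqrt{214 - 221} = \sqrt{-7} = i \sqrt{7}$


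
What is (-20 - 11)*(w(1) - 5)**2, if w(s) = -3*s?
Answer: -1984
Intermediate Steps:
(-20 - 11)*(w(1) - 5)**2 = (-20 - 11)*(-3*1 - 5)**2 = -31*(-3 - 5)**2 = -31*(-8)**2 = -31*64 = -1984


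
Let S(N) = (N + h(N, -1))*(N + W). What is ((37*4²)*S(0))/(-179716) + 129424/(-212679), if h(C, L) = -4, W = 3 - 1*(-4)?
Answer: -4933549120/9555454791 ≈ -0.51631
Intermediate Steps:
W = 7 (W = 3 + 4 = 7)
S(N) = (-4 + N)*(7 + N) (S(N) = (N - 4)*(N + 7) = (-4 + N)*(7 + N))
((37*4²)*S(0))/(-179716) + 129424/(-212679) = ((37*4²)*(-28 + 0² + 3*0))/(-179716) + 129424/(-212679) = ((37*16)*(-28 + 0 + 0))*(-1/179716) + 129424*(-1/212679) = (592*(-28))*(-1/179716) - 129424/212679 = -16576*(-1/179716) - 129424/212679 = 4144/44929 - 129424/212679 = -4933549120/9555454791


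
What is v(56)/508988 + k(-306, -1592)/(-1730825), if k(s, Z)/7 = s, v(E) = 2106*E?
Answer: 51304207374/220242288775 ≈ 0.23294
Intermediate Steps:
k(s, Z) = 7*s
v(56)/508988 + k(-306, -1592)/(-1730825) = (2106*56)/508988 + (7*(-306))/(-1730825) = 117936*(1/508988) - 2142*(-1/1730825) = 29484/127247 + 2142/1730825 = 51304207374/220242288775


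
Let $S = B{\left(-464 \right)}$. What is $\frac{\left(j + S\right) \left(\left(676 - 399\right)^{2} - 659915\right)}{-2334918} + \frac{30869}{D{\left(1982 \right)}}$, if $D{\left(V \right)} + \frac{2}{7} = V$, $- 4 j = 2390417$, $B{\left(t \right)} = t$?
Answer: $- \frac{806306901039985}{5398330416} \approx -1.4936 \cdot 10^{5}$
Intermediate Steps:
$S = -464$
$j = - \frac{2390417}{4}$ ($j = \left(- \frac{1}{4}\right) 2390417 = - \frac{2390417}{4} \approx -5.976 \cdot 10^{5}$)
$D{\left(V \right)} = - \frac{2}{7} + V$
$\frac{\left(j + S\right) \left(\left(676 - 399\right)^{2} - 659915\right)}{-2334918} + \frac{30869}{D{\left(1982 \right)}} = \frac{\left(- \frac{2390417}{4} - 464\right) \left(\left(676 - 399\right)^{2} - 659915\right)}{-2334918} + \frac{30869}{- \frac{2}{7} + 1982} = - \frac{2392273 \left(277^{2} - 659915\right)}{4} \left(- \frac{1}{2334918}\right) + \frac{30869}{\frac{13872}{7}} = - \frac{2392273 \left(76729 - 659915\right)}{4} \left(- \frac{1}{2334918}\right) + 30869 \cdot \frac{7}{13872} = \left(- \frac{2392273}{4}\right) \left(-583186\right) \left(- \frac{1}{2334918}\right) + \frac{216083}{13872} = \frac{697570060889}{2} \left(- \frac{1}{2334918}\right) + \frac{216083}{13872} = - \frac{697570060889}{4669836} + \frac{216083}{13872} = - \frac{806306901039985}{5398330416}$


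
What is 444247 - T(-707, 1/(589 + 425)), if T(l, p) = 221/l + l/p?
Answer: 820929736/707 ≈ 1.1611e+6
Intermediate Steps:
444247 - T(-707, 1/(589 + 425)) = 444247 - (221/(-707) - 707/(1/(589 + 425))) = 444247 - (221*(-1/707) - 707/(1/1014)) = 444247 - (-221/707 - 707/1/1014) = 444247 - (-221/707 - 707*1014) = 444247 - (-221/707 - 716898) = 444247 - 1*(-506847107/707) = 444247 + 506847107/707 = 820929736/707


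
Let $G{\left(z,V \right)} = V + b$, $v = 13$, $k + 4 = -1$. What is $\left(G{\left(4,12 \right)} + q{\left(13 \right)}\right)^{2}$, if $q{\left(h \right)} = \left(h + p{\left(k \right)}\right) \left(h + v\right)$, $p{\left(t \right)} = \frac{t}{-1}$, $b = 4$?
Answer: $234256$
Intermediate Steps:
$k = -5$ ($k = -4 - 1 = -5$)
$p{\left(t \right)} = - t$ ($p{\left(t \right)} = t \left(-1\right) = - t$)
$G{\left(z,V \right)} = 4 + V$ ($G{\left(z,V \right)} = V + 4 = 4 + V$)
$q{\left(h \right)} = \left(5 + h\right) \left(13 + h\right)$ ($q{\left(h \right)} = \left(h - -5\right) \left(h + 13\right) = \left(h + 5\right) \left(13 + h\right) = \left(5 + h\right) \left(13 + h\right)$)
$\left(G{\left(4,12 \right)} + q{\left(13 \right)}\right)^{2} = \left(\left(4 + 12\right) + \left(65 + 13^{2} + 18 \cdot 13\right)\right)^{2} = \left(16 + \left(65 + 169 + 234\right)\right)^{2} = \left(16 + 468\right)^{2} = 484^{2} = 234256$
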